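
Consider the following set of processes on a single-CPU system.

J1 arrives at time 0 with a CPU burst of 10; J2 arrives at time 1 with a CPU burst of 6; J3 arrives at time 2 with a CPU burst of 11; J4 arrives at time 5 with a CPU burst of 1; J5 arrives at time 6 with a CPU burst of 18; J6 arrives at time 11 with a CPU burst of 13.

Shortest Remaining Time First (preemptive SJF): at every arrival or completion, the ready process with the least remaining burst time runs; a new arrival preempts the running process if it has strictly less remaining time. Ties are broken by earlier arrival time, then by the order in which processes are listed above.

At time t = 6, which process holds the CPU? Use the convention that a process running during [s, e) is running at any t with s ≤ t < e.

Schedule: | J1 0-1 | J2 1-5 | J4 5-6 | J2 6-8 | J1 8-17 | J3 17-28 | J6 28-41 | J5 41-59 |
Completion: J1=17  J2=8  J3=28  J4=6  J5=59  J6=41

J2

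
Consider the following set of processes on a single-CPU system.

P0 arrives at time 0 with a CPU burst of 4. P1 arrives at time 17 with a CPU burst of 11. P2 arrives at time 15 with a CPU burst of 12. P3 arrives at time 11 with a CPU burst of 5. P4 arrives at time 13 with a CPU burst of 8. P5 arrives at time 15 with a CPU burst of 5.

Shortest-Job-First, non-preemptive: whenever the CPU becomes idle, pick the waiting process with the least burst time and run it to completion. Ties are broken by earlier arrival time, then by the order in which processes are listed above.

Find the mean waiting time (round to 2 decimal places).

7.67

Schedule: | P0 0-4 | idle 4-11 | P3 11-16 | P5 16-21 | P4 21-29 | P1 29-40 | P2 40-52 |
Completion: P0=4  P1=40  P2=52  P3=16  P4=29  P5=21
Turnaround (C−A): P0=4  P1=23  P2=37  P3=5  P4=16  P5=6
Waiting times: P0=0, P1=12, P2=25, P3=0, P4=8, P5=1
Average waiting = (0+12+25+0+8+1) / 6 = 46/6 = 7.67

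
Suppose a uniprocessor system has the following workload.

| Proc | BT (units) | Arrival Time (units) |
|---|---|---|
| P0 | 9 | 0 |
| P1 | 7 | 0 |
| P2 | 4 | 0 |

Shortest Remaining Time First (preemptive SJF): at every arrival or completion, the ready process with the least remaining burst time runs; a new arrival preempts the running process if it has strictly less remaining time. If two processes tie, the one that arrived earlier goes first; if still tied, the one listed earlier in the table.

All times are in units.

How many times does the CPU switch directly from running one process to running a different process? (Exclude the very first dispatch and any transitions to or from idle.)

2

Schedule: | P2 0-4 | P1 4-11 | P0 11-20 |
Completion: P0=20  P1=11  P2=4
Turnaround (C−A): P0=20  P1=11  P2=4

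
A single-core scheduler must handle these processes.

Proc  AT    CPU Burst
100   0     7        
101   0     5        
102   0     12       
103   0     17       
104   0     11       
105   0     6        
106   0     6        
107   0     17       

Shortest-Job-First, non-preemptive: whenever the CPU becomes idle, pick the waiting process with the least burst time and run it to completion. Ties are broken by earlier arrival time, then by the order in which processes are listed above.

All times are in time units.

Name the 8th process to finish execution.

Schedule: | 101 0-5 | 105 5-11 | 106 11-17 | 100 17-24 | 104 24-35 | 102 35-47 | 103 47-64 | 107 64-81 |
Completion: 100=24  101=5  102=47  103=64  104=35  105=11  106=17  107=81
Turnaround (C−A): 100=24  101=5  102=47  103=64  104=35  105=11  106=17  107=81
Finish order: 101 → 105 → 106 → 100 → 104 → 102 → 103 → 107

107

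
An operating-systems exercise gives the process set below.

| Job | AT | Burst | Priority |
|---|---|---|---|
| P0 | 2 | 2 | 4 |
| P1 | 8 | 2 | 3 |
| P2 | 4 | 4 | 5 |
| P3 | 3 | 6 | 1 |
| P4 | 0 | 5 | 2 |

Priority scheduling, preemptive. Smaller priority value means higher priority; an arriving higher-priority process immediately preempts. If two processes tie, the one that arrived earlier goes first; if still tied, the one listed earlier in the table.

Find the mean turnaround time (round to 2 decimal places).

10.00

Schedule: | P4 0-3 | P3 3-9 | P4 9-11 | P1 11-13 | P0 13-15 | P2 15-19 |
Completion: P0=15  P1=13  P2=19  P3=9  P4=11
Turnaround times: P0=13, P1=5, P2=15, P3=6, P4=11
Average turnaround = (13+5+15+6+11) / 5 = 50/5 = 10.00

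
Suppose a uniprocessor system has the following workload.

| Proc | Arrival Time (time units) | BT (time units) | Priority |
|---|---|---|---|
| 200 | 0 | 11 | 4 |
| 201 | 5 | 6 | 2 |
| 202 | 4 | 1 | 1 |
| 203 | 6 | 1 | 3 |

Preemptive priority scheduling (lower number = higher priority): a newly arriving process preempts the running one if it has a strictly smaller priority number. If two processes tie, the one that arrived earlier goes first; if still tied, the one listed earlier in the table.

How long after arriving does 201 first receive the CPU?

Schedule: | 200 0-4 | 202 4-5 | 201 5-11 | 203 11-12 | 200 12-19 |
Completion: 200=19  201=11  202=5  203=12
Response(201) = first start − arrival = 5 − 5 = 0

0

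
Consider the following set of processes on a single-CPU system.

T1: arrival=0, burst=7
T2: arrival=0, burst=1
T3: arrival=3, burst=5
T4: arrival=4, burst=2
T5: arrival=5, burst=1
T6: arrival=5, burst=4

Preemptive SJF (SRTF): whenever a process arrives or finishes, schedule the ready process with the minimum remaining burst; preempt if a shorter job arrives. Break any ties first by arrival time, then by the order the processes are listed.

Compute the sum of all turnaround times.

43

Gantt: | T2 0-1 | T1 1-4 | T4 4-6 | T5 6-7 | T1 7-11 | T6 11-15 | T3 15-20 |
Completion: T1=11  T2=1  T3=20  T4=6  T5=7  T6=15
Turnaround (C−A): T1=11  T2=1  T3=17  T4=2  T5=2  T6=10
Turnaround = completion − arrival: T1=11, T2=1, T3=17, T4=2, T5=2, T6=10
Total turnaround = 11 + 1 + 17 + 2 + 2 + 10 = 43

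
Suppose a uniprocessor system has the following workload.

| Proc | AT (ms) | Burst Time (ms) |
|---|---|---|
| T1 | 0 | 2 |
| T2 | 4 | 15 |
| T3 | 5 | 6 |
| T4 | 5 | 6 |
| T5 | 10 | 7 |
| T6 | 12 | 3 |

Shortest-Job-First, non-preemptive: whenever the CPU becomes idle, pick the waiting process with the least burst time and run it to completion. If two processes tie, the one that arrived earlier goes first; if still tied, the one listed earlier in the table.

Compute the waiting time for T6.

Schedule: | T1 0-2 | idle 2-4 | T2 4-19 | T6 19-22 | T3 22-28 | T4 28-34 | T5 34-41 |
Completion: T1=2  T2=19  T3=28  T4=34  T5=41  T6=22
Waiting(T6) = turnaround − burst = 10 − 3 = 7

7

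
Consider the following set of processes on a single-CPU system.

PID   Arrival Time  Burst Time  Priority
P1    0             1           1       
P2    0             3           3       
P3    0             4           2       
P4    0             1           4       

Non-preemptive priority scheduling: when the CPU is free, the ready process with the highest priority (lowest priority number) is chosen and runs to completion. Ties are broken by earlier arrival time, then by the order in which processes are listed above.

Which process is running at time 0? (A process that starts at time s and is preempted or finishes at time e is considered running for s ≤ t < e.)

P1

Schedule: | P1 0-1 | P3 1-5 | P2 5-8 | P4 8-9 |
Completion: P1=1  P2=8  P3=5  P4=9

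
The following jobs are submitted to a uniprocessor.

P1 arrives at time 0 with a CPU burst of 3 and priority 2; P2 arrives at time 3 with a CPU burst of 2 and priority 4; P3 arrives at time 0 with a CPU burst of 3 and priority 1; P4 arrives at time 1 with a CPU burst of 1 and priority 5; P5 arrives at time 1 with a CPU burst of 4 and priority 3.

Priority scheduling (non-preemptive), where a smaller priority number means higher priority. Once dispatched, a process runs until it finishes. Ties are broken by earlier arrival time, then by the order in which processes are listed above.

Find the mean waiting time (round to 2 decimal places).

5.20

Timeline: | P3 0-3 | P1 3-6 | P5 6-10 | P2 10-12 | P4 12-13 |
Completion: P1=6  P2=12  P3=3  P4=13  P5=10
Turnaround (C−A): P1=6  P2=9  P3=3  P4=12  P5=9
Waiting times: P1=3, P2=7, P3=0, P4=11, P5=5
Average waiting = (3+7+0+11+5) / 5 = 26/5 = 5.20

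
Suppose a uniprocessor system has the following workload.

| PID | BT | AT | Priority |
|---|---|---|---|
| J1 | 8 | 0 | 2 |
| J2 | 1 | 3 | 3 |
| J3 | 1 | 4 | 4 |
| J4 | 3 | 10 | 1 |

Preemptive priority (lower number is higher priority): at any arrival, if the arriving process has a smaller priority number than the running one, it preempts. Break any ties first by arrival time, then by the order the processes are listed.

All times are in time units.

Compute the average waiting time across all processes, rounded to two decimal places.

2.50

Schedule: | J1 0-8 | J2 8-9 | J3 9-10 | J4 10-13 |
Completion: J1=8  J2=9  J3=10  J4=13
Turnaround (C−A): J1=8  J2=6  J3=6  J4=3
Waiting times: J1=0, J2=5, J3=5, J4=0
Average waiting = (0+5+5+0) / 4 = 10/4 = 2.50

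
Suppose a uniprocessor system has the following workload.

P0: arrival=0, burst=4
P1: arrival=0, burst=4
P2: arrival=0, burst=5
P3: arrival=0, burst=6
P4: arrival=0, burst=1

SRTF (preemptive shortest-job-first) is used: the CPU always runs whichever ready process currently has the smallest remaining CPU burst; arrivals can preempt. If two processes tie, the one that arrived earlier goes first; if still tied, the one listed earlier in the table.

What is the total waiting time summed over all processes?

29

Gantt: | P4 0-1 | P0 1-5 | P1 5-9 | P2 9-14 | P3 14-20 |
Completion: P0=5  P1=9  P2=14  P3=20  P4=1
Turnaround (C−A): P0=5  P1=9  P2=14  P3=20  P4=1
Waiting = turnaround − burst: P0=1, P1=5, P2=9, P3=14, P4=0
Total waiting = 1 + 5 + 9 + 14 + 0 = 29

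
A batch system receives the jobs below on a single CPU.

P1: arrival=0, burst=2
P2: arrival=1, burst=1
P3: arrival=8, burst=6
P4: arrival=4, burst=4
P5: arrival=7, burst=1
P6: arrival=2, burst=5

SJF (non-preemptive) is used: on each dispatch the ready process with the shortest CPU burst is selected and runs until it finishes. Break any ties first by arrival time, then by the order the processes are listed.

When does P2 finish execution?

3

Timeline: | P1 0-2 | P2 2-3 | P6 3-8 | P5 8-9 | P4 9-13 | P3 13-19 |
Completion: P1=2  P2=3  P3=19  P4=13  P5=9  P6=8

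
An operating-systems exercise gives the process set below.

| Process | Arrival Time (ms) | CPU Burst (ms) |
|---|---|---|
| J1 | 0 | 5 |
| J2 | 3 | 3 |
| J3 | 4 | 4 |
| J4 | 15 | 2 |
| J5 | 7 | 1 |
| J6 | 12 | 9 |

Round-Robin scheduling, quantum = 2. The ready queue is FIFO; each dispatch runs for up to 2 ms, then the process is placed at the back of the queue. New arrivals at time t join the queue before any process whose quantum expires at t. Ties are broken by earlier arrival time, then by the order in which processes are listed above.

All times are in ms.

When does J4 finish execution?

17

Timeline: | J1 0-4 | J2 4-6 | J3 6-8 | J1 8-9 | J2 9-10 | J5 10-11 | J3 11-13 | J6 13-15 | J4 15-17 | J6 17-24 |
Completion: J1=9  J2=10  J3=13  J4=17  J5=11  J6=24
Turnaround (C−A): J1=9  J2=7  J3=9  J4=2  J5=4  J6=12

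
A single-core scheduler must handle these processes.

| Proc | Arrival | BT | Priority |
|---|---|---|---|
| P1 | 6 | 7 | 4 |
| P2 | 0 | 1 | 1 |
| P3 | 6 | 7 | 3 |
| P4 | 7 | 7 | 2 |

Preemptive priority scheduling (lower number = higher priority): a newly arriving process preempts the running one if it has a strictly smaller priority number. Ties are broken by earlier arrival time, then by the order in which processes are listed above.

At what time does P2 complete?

Timeline: | P2 0-1 | idle 1-6 | P3 6-7 | P4 7-14 | P3 14-20 | P1 20-27 |
Completion: P1=27  P2=1  P3=20  P4=14

1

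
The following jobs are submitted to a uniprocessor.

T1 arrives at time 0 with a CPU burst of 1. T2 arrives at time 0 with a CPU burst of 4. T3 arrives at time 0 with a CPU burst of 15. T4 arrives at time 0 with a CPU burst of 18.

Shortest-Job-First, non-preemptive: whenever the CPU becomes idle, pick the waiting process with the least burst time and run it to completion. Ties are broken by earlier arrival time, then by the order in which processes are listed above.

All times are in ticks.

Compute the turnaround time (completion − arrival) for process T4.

38

Timeline: | T1 0-1 | T2 1-5 | T3 5-20 | T4 20-38 |
Completion: T1=1  T2=5  T3=20  T4=38
Turnaround (C−A): T1=1  T2=5  T3=20  T4=38
Turnaround(T4) = completion − arrival = 38 − 0 = 38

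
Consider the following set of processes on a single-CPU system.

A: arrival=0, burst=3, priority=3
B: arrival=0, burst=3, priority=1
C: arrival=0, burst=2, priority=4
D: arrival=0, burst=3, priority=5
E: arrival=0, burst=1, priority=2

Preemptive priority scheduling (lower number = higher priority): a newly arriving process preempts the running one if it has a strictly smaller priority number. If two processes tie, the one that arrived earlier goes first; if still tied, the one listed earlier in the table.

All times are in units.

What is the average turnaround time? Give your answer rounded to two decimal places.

7.00

Timeline: | B 0-3 | E 3-4 | A 4-7 | C 7-9 | D 9-12 |
Completion: A=7  B=3  C=9  D=12  E=4
Turnaround (C−A): A=7  B=3  C=9  D=12  E=4
Turnaround times: A=7, B=3, C=9, D=12, E=4
Average turnaround = (7+3+9+12+4) / 5 = 35/5 = 7.00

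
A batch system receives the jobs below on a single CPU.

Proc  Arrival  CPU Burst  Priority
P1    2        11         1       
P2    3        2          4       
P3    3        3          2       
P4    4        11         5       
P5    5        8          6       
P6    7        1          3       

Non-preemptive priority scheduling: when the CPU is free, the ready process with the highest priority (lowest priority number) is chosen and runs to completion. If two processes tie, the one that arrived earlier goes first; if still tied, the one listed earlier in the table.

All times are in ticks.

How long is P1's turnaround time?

Gantt: | idle 0-2 | P1 2-13 | P3 13-16 | P6 16-17 | P2 17-19 | P4 19-30 | P5 30-38 |
Completion: P1=13  P2=19  P3=16  P4=30  P5=38  P6=17
Turnaround(P1) = completion − arrival = 13 − 2 = 11

11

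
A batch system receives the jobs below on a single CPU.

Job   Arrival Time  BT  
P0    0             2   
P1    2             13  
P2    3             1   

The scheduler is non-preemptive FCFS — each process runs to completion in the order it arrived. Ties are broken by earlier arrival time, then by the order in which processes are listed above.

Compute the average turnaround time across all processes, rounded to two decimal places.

Timeline: | P0 0-2 | P1 2-15 | P2 15-16 |
Completion: P0=2  P1=15  P2=16
Turnaround (C−A): P0=2  P1=13  P2=13
Turnaround times: P0=2, P1=13, P2=13
Average turnaround = (2+13+13) / 3 = 28/3 = 9.33

9.33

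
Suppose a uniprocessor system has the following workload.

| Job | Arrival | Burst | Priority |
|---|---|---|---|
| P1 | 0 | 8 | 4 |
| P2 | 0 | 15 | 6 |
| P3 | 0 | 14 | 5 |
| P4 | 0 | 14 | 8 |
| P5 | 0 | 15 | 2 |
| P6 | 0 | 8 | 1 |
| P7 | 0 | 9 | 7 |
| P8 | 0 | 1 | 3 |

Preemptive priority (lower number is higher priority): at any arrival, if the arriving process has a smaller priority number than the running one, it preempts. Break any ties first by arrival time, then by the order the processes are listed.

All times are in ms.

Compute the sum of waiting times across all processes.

Gantt: | P6 0-8 | P5 8-23 | P8 23-24 | P1 24-32 | P3 32-46 | P2 46-61 | P7 61-70 | P4 70-84 |
Completion: P1=32  P2=61  P3=46  P4=84  P5=23  P6=8  P7=70  P8=24
Turnaround (C−A): P1=32  P2=61  P3=46  P4=84  P5=23  P6=8  P7=70  P8=24
Waiting = turnaround − burst: P1=24, P2=46, P3=32, P4=70, P5=8, P6=0, P7=61, P8=23
Total waiting = 24 + 46 + 32 + 70 + 8 + 0 + 61 + 23 = 264

264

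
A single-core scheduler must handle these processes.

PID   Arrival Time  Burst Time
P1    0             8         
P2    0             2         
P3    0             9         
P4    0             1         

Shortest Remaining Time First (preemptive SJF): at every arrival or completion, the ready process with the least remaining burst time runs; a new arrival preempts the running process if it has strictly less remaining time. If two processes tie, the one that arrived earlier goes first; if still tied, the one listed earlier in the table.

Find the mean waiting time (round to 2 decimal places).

3.75

Gantt: | P4 0-1 | P2 1-3 | P1 3-11 | P3 11-20 |
Completion: P1=11  P2=3  P3=20  P4=1
Turnaround (C−A): P1=11  P2=3  P3=20  P4=1
Waiting times: P1=3, P2=1, P3=11, P4=0
Average waiting = (3+1+11+0) / 4 = 15/4 = 3.75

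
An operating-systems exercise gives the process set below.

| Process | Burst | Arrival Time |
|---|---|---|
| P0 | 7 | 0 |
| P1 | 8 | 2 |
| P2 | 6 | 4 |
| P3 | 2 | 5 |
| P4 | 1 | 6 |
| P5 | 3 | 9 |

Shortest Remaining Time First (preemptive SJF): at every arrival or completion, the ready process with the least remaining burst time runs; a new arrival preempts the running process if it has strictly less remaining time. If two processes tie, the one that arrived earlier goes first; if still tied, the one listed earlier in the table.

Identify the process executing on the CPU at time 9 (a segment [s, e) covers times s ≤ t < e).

P3

Schedule: | P0 0-7 | P4 7-8 | P3 8-10 | P5 10-13 | P2 13-19 | P1 19-27 |
Completion: P0=7  P1=27  P2=19  P3=10  P4=8  P5=13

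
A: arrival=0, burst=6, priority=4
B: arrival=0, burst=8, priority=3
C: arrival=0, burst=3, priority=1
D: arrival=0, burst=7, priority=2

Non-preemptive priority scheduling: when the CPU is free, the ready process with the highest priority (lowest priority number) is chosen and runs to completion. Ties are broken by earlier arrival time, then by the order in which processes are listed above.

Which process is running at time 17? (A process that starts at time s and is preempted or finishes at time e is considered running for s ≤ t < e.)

B

Timeline: | C 0-3 | D 3-10 | B 10-18 | A 18-24 |
Completion: A=24  B=18  C=3  D=10
Turnaround (C−A): A=24  B=18  C=3  D=10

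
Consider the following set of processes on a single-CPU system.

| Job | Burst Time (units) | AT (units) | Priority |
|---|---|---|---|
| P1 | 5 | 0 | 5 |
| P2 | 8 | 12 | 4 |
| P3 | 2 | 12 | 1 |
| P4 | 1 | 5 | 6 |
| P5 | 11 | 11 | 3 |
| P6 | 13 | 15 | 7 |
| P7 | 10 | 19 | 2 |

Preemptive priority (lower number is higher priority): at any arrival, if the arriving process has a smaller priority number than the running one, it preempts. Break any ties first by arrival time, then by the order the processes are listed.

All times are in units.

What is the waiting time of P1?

Timeline: | P1 0-5 | P4 5-6 | idle 6-11 | P5 11-12 | P3 12-14 | P5 14-19 | P7 19-29 | P5 29-34 | P2 34-42 | P6 42-55 |
Completion: P1=5  P2=42  P3=14  P4=6  P5=34  P6=55  P7=29
Waiting(P1) = turnaround − burst = 5 − 5 = 0

0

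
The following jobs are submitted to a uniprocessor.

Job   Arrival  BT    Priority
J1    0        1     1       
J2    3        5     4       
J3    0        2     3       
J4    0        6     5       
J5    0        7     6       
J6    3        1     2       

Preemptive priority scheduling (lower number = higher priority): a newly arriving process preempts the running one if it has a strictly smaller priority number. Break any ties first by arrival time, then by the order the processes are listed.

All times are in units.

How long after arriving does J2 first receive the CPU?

1

Timeline: | J1 0-1 | J3 1-3 | J6 3-4 | J2 4-9 | J4 9-15 | J5 15-22 |
Completion: J1=1  J2=9  J3=3  J4=15  J5=22  J6=4
Response(J2) = first start − arrival = 4 − 3 = 1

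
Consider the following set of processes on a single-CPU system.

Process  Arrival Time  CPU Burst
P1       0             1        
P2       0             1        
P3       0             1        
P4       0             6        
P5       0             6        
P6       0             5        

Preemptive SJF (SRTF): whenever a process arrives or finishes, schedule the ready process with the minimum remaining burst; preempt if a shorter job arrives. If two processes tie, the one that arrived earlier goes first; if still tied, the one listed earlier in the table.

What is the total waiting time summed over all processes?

Schedule: | P1 0-1 | P2 1-2 | P3 2-3 | P6 3-8 | P4 8-14 | P5 14-20 |
Completion: P1=1  P2=2  P3=3  P4=14  P5=20  P6=8
Waiting = turnaround − burst: P1=0, P2=1, P3=2, P4=8, P5=14, P6=3
Total waiting = 0 + 1 + 2 + 8 + 14 + 3 = 28

28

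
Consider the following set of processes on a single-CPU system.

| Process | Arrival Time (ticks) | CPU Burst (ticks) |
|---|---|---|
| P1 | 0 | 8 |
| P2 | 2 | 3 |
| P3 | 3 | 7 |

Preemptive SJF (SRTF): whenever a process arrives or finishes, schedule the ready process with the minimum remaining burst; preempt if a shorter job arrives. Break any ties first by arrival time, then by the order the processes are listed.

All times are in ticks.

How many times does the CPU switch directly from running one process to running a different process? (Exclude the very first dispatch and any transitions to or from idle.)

Gantt: | P1 0-2 | P2 2-5 | P1 5-11 | P3 11-18 |
Completion: P1=11  P2=5  P3=18
Turnaround (C−A): P1=11  P2=3  P3=15

3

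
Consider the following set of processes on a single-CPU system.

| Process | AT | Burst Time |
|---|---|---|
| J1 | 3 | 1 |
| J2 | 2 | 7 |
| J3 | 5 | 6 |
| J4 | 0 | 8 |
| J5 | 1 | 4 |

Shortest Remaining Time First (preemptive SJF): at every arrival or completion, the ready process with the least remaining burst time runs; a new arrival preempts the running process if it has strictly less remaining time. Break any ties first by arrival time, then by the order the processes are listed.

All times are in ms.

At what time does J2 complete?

Gantt: | J4 0-1 | J5 1-3 | J1 3-4 | J5 4-6 | J3 6-12 | J4 12-19 | J2 19-26 |
Completion: J1=4  J2=26  J3=12  J4=19  J5=6

26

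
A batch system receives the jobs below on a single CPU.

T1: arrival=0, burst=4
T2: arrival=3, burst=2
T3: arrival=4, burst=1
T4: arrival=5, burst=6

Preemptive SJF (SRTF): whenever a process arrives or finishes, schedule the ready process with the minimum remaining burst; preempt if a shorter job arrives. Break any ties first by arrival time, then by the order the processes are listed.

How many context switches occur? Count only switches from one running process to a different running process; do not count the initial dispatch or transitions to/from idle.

Timeline: | T1 0-4 | T3 4-5 | T2 5-7 | T4 7-13 |
Completion: T1=4  T2=7  T3=5  T4=13
Turnaround (C−A): T1=4  T2=4  T3=1  T4=8

3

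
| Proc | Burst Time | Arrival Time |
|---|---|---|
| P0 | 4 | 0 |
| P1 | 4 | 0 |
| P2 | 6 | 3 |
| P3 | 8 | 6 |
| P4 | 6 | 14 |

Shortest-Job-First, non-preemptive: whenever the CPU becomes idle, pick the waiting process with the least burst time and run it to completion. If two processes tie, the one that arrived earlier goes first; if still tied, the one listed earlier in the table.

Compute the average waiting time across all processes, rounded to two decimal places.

Timeline: | P0 0-4 | P1 4-8 | P2 8-14 | P4 14-20 | P3 20-28 |
Completion: P0=4  P1=8  P2=14  P3=28  P4=20
Turnaround (C−A): P0=4  P1=8  P2=11  P3=22  P4=6
Waiting times: P0=0, P1=4, P2=5, P3=14, P4=0
Average waiting = (0+4+5+14+0) / 5 = 23/5 = 4.60

4.60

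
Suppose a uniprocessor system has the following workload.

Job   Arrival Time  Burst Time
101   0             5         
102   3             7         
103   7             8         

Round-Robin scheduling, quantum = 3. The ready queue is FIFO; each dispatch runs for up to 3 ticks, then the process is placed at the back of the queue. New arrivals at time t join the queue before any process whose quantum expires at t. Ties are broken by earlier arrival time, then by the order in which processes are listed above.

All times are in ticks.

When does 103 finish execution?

Timeline: | 101 0-3 | 102 3-6 | 101 6-8 | 102 8-11 | 103 11-14 | 102 14-15 | 103 15-20 |
Completion: 101=8  102=15  103=20
Turnaround (C−A): 101=8  102=12  103=13

20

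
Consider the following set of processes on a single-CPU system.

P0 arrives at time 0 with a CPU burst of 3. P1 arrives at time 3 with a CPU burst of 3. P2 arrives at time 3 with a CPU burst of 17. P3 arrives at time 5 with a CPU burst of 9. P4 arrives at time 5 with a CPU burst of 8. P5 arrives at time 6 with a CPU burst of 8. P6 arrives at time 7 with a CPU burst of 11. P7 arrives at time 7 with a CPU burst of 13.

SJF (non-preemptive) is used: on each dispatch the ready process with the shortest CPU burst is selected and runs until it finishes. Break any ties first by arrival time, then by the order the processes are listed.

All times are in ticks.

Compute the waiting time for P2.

52

Gantt: | P0 0-3 | P1 3-6 | P4 6-14 | P5 14-22 | P3 22-31 | P6 31-42 | P7 42-55 | P2 55-72 |
Completion: P0=3  P1=6  P2=72  P3=31  P4=14  P5=22  P6=42  P7=55
Waiting(P2) = turnaround − burst = 69 − 17 = 52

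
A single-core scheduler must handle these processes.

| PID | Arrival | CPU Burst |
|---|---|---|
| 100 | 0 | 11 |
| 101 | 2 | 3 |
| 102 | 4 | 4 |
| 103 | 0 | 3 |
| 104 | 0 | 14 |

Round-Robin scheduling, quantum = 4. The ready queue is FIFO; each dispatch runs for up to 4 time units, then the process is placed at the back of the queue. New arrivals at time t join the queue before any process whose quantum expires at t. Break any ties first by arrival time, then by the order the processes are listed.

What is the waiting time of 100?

18

Schedule: | 100 0-4 | 103 4-7 | 104 7-11 | 101 11-14 | 102 14-18 | 100 18-22 | 104 22-26 | 100 26-29 | 104 29-35 |
Completion: 100=29  101=14  102=18  103=7  104=35
Turnaround (C−A): 100=29  101=12  102=14  103=7  104=35
Waiting(100) = turnaround − burst = 29 − 11 = 18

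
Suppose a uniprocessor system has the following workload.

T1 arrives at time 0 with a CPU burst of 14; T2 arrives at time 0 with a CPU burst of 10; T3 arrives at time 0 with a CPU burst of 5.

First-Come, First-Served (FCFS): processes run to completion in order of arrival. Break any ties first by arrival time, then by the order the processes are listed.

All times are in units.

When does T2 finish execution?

24

Timeline: | T1 0-14 | T2 14-24 | T3 24-29 |
Completion: T1=14  T2=24  T3=29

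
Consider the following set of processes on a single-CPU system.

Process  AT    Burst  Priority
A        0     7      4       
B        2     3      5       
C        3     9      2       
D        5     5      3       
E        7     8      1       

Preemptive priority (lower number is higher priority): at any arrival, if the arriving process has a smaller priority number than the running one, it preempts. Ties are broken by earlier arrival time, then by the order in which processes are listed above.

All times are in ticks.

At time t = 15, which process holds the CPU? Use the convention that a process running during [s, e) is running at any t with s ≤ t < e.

C

Gantt: | A 0-3 | C 3-7 | E 7-15 | C 15-20 | D 20-25 | A 25-29 | B 29-32 |
Completion: A=29  B=32  C=20  D=25  E=15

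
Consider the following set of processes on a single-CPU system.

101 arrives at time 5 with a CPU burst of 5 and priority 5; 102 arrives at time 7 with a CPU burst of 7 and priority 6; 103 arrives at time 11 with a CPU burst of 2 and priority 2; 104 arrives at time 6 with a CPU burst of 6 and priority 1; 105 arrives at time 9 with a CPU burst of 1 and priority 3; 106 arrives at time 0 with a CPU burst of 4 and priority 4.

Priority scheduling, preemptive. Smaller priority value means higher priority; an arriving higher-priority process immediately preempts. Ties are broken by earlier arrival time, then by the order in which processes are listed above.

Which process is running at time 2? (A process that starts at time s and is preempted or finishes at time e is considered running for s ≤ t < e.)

Gantt: | 106 0-4 | idle 4-5 | 101 5-6 | 104 6-12 | 103 12-14 | 105 14-15 | 101 15-19 | 102 19-26 |
Completion: 101=19  102=26  103=14  104=12  105=15  106=4

106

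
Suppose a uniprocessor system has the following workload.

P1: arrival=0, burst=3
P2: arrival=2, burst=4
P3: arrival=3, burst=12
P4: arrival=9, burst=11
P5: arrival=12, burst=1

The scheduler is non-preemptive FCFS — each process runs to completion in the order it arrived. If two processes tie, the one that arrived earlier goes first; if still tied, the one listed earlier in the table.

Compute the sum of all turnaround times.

64

Gantt: | P1 0-3 | P2 3-7 | P3 7-19 | P4 19-30 | P5 30-31 |
Completion: P1=3  P2=7  P3=19  P4=30  P5=31
Turnaround = completion − arrival: P1=3, P2=5, P3=16, P4=21, P5=19
Total turnaround = 3 + 5 + 16 + 21 + 19 = 64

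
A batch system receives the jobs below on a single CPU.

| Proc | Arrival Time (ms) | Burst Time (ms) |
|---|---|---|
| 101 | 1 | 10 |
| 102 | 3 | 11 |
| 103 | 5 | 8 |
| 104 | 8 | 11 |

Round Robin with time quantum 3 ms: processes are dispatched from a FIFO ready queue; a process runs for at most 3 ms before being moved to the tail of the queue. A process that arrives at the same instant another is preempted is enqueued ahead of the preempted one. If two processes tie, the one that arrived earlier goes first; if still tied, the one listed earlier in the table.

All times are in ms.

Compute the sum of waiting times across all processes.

Gantt: | idle 0-1 | 101 1-4 | 102 4-7 | 101 7-10 | 103 10-13 | 102 13-16 | 104 16-19 | 101 19-22 | 103 22-25 | 102 25-28 | 104 28-31 | 101 31-32 | 103 32-34 | 102 34-36 | 104 36-41 |
Completion: 101=32  102=36  103=34  104=41
Turnaround (C−A): 101=31  102=33  103=29  104=33
Waiting = turnaround − burst: 101=21, 102=22, 103=21, 104=22
Total waiting = 21 + 22 + 21 + 22 = 86

86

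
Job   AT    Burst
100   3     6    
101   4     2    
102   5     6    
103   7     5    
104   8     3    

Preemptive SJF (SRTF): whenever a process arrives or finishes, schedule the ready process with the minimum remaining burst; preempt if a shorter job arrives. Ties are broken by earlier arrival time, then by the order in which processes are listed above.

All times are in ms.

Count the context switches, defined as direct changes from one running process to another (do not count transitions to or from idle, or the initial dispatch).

Gantt: | idle 0-3 | 100 3-4 | 101 4-6 | 100 6-11 | 104 11-14 | 103 14-19 | 102 19-25 |
Completion: 100=11  101=6  102=25  103=19  104=14
Turnaround (C−A): 100=8  101=2  102=20  103=12  104=6

5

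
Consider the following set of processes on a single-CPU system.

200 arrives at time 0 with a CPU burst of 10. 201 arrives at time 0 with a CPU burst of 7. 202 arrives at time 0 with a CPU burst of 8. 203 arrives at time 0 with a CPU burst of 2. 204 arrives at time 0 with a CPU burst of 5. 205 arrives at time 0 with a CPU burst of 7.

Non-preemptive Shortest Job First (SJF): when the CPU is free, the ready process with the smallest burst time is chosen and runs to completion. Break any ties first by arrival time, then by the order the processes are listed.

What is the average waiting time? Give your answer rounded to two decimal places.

Gantt: | 203 0-2 | 204 2-7 | 201 7-14 | 205 14-21 | 202 21-29 | 200 29-39 |
Completion: 200=39  201=14  202=29  203=2  204=7  205=21
Turnaround (C−A): 200=39  201=14  202=29  203=2  204=7  205=21
Waiting times: 200=29, 201=7, 202=21, 203=0, 204=2, 205=14
Average waiting = (29+7+21+0+2+14) / 6 = 73/6 = 12.17

12.17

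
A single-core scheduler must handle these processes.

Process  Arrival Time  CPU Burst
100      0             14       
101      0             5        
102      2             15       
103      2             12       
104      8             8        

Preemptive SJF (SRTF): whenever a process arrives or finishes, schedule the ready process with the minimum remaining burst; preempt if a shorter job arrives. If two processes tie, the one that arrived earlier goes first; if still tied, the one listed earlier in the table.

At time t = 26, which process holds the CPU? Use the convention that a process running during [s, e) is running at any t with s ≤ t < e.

Gantt: | 101 0-5 | 103 5-8 | 104 8-16 | 103 16-25 | 100 25-39 | 102 39-54 |
Completion: 100=39  101=5  102=54  103=25  104=16
Turnaround (C−A): 100=39  101=5  102=52  103=23  104=8

100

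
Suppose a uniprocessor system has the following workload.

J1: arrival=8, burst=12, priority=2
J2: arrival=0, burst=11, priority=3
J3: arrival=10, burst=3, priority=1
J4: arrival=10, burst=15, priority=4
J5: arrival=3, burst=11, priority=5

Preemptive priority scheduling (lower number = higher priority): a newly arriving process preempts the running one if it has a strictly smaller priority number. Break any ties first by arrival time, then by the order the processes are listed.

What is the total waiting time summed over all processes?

Gantt: | J2 0-8 | J1 8-10 | J3 10-13 | J1 13-23 | J2 23-26 | J4 26-41 | J5 41-52 |
Completion: J1=23  J2=26  J3=13  J4=41  J5=52
Turnaround (C−A): J1=15  J2=26  J3=3  J4=31  J5=49
Waiting = turnaround − burst: J1=3, J2=15, J3=0, J4=16, J5=38
Total waiting = 3 + 15 + 0 + 16 + 38 = 72

72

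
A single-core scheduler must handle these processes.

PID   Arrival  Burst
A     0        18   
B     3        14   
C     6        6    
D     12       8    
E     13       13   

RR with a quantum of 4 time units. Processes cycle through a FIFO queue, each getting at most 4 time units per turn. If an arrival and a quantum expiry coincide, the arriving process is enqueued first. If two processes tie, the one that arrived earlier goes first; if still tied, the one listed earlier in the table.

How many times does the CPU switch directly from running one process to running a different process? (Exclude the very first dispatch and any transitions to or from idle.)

Schedule: | A 0-4 | B 4-8 | A 8-12 | C 12-16 | B 16-20 | D 20-24 | A 24-28 | E 28-32 | C 32-34 | B 34-38 | D 38-42 | A 42-46 | E 46-50 | B 50-52 | A 52-54 | E 54-59 |
Completion: A=54  B=52  C=34  D=42  E=59

15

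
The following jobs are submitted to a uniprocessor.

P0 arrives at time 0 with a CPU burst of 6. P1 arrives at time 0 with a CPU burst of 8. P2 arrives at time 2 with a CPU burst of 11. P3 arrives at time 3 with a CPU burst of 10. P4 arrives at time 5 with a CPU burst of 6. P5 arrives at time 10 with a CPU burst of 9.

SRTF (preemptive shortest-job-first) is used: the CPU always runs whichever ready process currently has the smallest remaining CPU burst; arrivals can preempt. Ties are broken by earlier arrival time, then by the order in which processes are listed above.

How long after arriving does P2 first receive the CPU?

Gantt: | P0 0-6 | P4 6-12 | P1 12-20 | P5 20-29 | P3 29-39 | P2 39-50 |
Completion: P0=6  P1=20  P2=50  P3=39  P4=12  P5=29
Turnaround (C−A): P0=6  P1=20  P2=48  P3=36  P4=7  P5=19
Response(P2) = first start − arrival = 39 − 2 = 37

37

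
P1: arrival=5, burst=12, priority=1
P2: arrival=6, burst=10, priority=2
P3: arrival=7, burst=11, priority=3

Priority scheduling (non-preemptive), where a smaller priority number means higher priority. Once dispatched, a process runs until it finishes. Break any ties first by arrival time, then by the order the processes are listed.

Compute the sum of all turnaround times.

64

Gantt: | idle 0-5 | P1 5-17 | P2 17-27 | P3 27-38 |
Completion: P1=17  P2=27  P3=38
Turnaround (C−A): P1=12  P2=21  P3=31
Turnaround = completion − arrival: P1=12, P2=21, P3=31
Total turnaround = 12 + 21 + 31 = 64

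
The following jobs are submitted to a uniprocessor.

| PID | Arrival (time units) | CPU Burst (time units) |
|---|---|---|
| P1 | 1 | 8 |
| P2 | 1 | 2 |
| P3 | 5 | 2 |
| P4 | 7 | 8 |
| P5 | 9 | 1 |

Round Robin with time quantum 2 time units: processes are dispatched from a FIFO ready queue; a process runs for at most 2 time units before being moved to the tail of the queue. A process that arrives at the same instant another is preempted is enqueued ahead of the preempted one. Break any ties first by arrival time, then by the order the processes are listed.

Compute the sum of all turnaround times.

45

Timeline: | idle 0-1 | P1 1-3 | P2 3-5 | P1 5-7 | P3 7-9 | P4 9-11 | P1 11-13 | P5 13-14 | P4 14-16 | P1 16-18 | P4 18-22 |
Completion: P1=18  P2=5  P3=9  P4=22  P5=14
Turnaround = completion − arrival: P1=17, P2=4, P3=4, P4=15, P5=5
Total turnaround = 17 + 4 + 4 + 15 + 5 = 45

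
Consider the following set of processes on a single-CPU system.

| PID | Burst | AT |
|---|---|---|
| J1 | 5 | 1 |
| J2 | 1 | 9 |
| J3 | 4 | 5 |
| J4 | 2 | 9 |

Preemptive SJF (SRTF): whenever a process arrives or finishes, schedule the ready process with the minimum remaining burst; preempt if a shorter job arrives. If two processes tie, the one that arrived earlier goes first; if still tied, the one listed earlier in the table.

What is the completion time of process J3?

Schedule: | idle 0-1 | J1 1-6 | J3 6-10 | J2 10-11 | J4 11-13 |
Completion: J1=6  J2=11  J3=10  J4=13

10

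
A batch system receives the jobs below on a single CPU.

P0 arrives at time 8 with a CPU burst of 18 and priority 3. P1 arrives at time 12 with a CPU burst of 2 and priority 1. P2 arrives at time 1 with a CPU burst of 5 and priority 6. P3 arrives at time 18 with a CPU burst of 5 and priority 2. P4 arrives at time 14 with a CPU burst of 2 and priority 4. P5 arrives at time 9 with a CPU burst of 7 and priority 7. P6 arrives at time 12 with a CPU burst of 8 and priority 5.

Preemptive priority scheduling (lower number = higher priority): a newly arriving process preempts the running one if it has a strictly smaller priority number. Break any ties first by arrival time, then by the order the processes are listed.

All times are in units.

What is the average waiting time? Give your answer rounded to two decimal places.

Schedule: | idle 0-1 | P2 1-6 | idle 6-8 | P0 8-12 | P1 12-14 | P0 14-18 | P3 18-23 | P0 23-33 | P4 33-35 | P6 35-43 | P5 43-50 |
Completion: P0=33  P1=14  P2=6  P3=23  P4=35  P5=50  P6=43
Waiting times: P0=7, P1=0, P2=0, P3=0, P4=19, P5=34, P6=23
Average waiting = (7+0+0+0+19+34+23) / 7 = 83/7 = 11.86

11.86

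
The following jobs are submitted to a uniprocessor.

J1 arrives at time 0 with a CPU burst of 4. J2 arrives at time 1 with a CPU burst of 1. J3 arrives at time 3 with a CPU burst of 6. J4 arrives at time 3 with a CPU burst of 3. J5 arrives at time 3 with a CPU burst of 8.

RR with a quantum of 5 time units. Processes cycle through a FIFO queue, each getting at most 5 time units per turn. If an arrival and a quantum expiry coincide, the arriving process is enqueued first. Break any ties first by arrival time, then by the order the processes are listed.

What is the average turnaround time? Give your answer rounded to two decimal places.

10.60

Timeline: | J1 0-4 | J2 4-5 | J3 5-10 | J4 10-13 | J5 13-18 | J3 18-19 | J5 19-22 |
Completion: J1=4  J2=5  J3=19  J4=13  J5=22
Turnaround times: J1=4, J2=4, J3=16, J4=10, J5=19
Average turnaround = (4+4+16+10+19) / 5 = 53/5 = 10.60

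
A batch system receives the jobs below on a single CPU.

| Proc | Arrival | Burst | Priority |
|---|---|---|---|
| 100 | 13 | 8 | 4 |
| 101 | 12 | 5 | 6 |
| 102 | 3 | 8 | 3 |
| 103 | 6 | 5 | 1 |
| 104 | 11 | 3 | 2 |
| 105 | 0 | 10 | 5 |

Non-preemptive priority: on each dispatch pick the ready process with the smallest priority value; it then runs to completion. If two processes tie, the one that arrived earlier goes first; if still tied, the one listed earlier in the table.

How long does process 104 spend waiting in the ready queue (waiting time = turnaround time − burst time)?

Gantt: | 105 0-10 | 103 10-15 | 104 15-18 | 102 18-26 | 100 26-34 | 101 34-39 |
Completion: 100=34  101=39  102=26  103=15  104=18  105=10
Turnaround (C−A): 100=21  101=27  102=23  103=9  104=7  105=10
Waiting(104) = turnaround − burst = 7 − 3 = 4

4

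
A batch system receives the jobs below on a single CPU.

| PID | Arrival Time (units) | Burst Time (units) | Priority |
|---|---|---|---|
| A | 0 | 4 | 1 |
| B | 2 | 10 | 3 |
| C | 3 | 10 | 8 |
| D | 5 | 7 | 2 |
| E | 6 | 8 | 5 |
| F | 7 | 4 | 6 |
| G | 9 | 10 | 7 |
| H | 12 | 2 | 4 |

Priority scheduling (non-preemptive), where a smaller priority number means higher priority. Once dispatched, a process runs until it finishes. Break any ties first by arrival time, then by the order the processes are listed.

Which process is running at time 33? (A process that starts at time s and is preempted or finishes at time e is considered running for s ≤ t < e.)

F

Gantt: | A 0-4 | B 4-14 | D 14-21 | H 21-23 | E 23-31 | F 31-35 | G 35-45 | C 45-55 |
Completion: A=4  B=14  C=55  D=21  E=31  F=35  G=45  H=23
Turnaround (C−A): A=4  B=12  C=52  D=16  E=25  F=28  G=36  H=11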